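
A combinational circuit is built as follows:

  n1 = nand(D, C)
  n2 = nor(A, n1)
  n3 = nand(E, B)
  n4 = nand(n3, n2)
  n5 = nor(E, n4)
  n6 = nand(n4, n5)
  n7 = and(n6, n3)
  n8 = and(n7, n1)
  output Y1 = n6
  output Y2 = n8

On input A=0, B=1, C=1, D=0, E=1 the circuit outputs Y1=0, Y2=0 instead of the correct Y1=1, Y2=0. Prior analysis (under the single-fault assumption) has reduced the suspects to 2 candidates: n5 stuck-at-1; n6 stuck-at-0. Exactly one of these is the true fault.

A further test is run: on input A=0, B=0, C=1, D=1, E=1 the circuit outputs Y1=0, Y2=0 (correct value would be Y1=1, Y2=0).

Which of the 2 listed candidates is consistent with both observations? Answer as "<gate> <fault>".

Evaluate each candidate on input A=0, B=0, C=1, D=1, E=1:
  n5 stuck-at-1: n1=0, n2=1, n3=1, n4=0, n5=1 [stuck-at-1], n6=1, n7=1, n8=0 → Y1=1, Y2=0 — eliminated
  n6 stuck-at-0: n1=0, n2=1, n3=1, n4=0, n5=0, n6=0 [stuck-at-0], n7=0, n8=0 → Y1=0, Y2=0 — matches
Only n6 stuck-at-0 reproduces the observed Y1=0, Y2=0.

n6 stuck-at-0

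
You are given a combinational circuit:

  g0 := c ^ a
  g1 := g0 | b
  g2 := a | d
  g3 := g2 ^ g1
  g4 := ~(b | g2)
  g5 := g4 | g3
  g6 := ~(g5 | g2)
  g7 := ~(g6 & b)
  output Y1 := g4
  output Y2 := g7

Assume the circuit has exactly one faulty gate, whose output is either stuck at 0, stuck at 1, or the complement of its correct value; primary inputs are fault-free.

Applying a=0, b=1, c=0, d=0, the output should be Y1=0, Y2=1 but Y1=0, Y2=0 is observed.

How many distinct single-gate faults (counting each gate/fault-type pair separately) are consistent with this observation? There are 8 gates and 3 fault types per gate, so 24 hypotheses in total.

10

Fault-free: g0=0, g1=1, g2=0, g3=1, g4=0, g5=1, g6=0, g7=1 → Y1=0, Y2=1. Observed Y1=0, Y2=0.
  g0: none of the 3 fault types match ✗
  g1: stuck-at-0, inverted output ✓; others ✗
  g2: none of the 3 fault types match ✗
  g3: stuck-at-0, inverted output ✓; others ✗
  g4: none of the 3 fault types match ✗
  g5: stuck-at-0, inverted output ✓; others ✗
  g6: stuck-at-1, inverted output ✓; others ✗
  g7: stuck-at-0, inverted output ✓; others ✗
Consistent faults: {g1 stuck-at-0, g1 inverted output, g3 stuck-at-0, g3 inverted output, g5 stuck-at-0, g5 inverted output, g6 stuck-at-1, g6 inverted output, g7 stuck-at-0, g7 inverted output} — 10 in all.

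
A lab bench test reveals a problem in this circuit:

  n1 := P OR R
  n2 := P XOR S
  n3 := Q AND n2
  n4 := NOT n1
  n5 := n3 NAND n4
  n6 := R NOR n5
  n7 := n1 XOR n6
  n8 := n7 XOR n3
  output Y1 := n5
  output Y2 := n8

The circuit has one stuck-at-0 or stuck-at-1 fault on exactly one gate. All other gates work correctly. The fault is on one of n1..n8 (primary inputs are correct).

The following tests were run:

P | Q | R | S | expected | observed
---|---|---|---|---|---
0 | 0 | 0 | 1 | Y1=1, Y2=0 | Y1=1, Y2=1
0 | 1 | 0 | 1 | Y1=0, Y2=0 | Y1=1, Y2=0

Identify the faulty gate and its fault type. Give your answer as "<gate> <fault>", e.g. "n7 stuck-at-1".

n1 stuck-at-1

Fault-free values for test 1 (P=0, Q=0, R=0, S=1): n1=0, n2=1, n3=0, n4=1, n5=1, n6=0, n7=0, n8=0, giving Y1=1, Y2=0. Observed Y1=1, Y2=1.
Test 1: faults giving observed Y1=1, Y2=1 are {n1 stuck-at-1, n6 stuck-at-1, n7 stuck-at-1, n8 stuck-at-1}.
Test 2 (P=0, Q=1, R=0, S=1): fault-free n1=0, n2=1, n3=1, n4=1, n5=0, n6=1, n7=1, n8=0 → Y1=0, Y2=0; observed Y1=1, Y2=0. Eliminates n6 stuck-at-1, n7 stuck-at-1, n8 stuck-at-1.
Only n1 stuck-at-1 is consistent with every test.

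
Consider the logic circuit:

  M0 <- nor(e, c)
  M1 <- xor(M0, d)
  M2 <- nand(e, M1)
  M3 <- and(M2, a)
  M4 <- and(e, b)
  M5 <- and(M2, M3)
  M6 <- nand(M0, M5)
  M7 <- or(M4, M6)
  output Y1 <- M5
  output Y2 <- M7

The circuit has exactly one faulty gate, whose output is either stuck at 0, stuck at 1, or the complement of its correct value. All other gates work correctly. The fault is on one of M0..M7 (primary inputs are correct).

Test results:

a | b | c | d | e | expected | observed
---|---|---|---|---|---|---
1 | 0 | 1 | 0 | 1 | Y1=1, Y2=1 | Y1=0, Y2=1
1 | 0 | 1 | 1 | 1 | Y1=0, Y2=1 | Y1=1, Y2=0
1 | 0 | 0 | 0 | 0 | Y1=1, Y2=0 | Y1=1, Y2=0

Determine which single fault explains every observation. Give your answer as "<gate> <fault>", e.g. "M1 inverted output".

M0 stuck-at-1

Fault-free values for test 1 (a=1, b=0, c=1, d=0, e=1): M0=0, M1=0, M2=1, M3=1, M4=0, M5=1, M6=1, M7=1, giving Y1=1, Y2=1. Observed Y1=0, Y2=1.
Test 1: faults giving observed Y1=0, Y2=1 are {M0 stuck-at-1, M0 inverted output, M1 stuck-at-1, M1 inverted output, M2 stuck-at-0, M2 inverted output, M3 stuck-at-0, M3 inverted output, M5 stuck-at-0, M5 inverted output}.
Test 2 (a=1, b=0, c=1, d=1, e=1): fault-free M0=0, M1=1, M2=0, M3=0, M4=0, M5=0, M6=1, M7=1 → Y1=0, Y2=1; observed Y1=1, Y2=0. Eliminates M1 stuck-at-1, M1 inverted output, M2 stuck-at-0, M2 inverted output, M3 stuck-at-0, M3 inverted output, M5 stuck-at-0, M5 inverted output.
Test 3 (a=1, b=0, c=0, d=0, e=0): fault-free M0=1, M1=1, M2=1, M3=1, M4=0, M5=1, M6=0, M7=0 → Y1=1, Y2=0; observed Y1=1, Y2=0. Eliminates M0 inverted output.
Only M0 stuck-at-1 is consistent with every test.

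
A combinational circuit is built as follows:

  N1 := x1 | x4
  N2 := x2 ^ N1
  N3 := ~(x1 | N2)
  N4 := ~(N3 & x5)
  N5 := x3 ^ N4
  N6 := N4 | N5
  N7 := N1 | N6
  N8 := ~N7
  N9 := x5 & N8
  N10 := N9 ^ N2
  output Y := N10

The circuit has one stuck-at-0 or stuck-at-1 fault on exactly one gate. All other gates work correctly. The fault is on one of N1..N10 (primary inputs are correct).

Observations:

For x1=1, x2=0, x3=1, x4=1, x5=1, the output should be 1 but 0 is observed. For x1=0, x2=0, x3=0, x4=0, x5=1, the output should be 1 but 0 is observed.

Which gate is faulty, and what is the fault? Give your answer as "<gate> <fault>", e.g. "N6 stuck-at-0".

Fault-free values for test 1 (x1=1, x2=0, x3=1, x4=1, x5=1): N1=1, N2=1, N3=0, N4=1, N5=0, N6=1, N7=1, N8=0, N9=0, N10=1, giving Y=1. Observed 0.
Test 1: faults giving observed 0 are {N1 stuck-at-0, N2 stuck-at-0, N7 stuck-at-0, N8 stuck-at-1, N9 stuck-at-1, N10 stuck-at-0}.
Test 2 (x1=0, x2=0, x3=0, x4=0, x5=1): fault-free N1=0, N2=0, N3=1, N4=0, N5=0, N6=0, N7=0, N8=1, N9=1, N10=1 → 1; observed 0. Eliminates N1 stuck-at-0, N2 stuck-at-0, N7 stuck-at-0, N8 stuck-at-1, N9 stuck-at-1.
Only N10 stuck-at-0 is consistent with every test.

N10 stuck-at-0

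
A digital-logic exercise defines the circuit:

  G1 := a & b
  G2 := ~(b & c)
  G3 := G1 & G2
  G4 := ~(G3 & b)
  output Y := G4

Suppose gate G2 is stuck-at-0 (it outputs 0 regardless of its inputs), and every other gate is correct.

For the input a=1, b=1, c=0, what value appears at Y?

Propagate with G2 forced: G1=1, G2=0 [stuck-at-0], G3=0, G4=1.
So Y = 1. (Without the fault it would be 0.)

1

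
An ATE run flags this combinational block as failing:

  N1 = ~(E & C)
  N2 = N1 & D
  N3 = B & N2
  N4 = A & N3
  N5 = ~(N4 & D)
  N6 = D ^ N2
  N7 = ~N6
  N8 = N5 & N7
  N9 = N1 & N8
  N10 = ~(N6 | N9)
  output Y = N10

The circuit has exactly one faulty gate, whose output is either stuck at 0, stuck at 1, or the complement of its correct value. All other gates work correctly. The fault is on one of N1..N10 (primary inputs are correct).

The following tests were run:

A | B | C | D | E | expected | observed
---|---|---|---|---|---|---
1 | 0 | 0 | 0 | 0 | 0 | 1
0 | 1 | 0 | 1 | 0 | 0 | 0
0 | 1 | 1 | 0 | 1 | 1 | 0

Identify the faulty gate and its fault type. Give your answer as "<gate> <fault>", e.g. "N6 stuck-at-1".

N1 inverted output

Fault-free values for test 1 (A=1, B=0, C=0, D=0, E=0): N1=1, N2=0, N3=0, N4=0, N5=1, N6=0, N7=1, N8=1, N9=1, N10=0, giving Y=0. Observed 1.
Test 1: faults giving observed 1 are {N1 stuck-at-0, N1 inverted output, N5 stuck-at-0, N5 inverted output, N7 stuck-at-0, N7 inverted output, N8 stuck-at-0, N8 inverted output, N9 stuck-at-0, N9 inverted output, N10 stuck-at-1, N10 inverted output}.
Test 2 (A=0, B=1, C=0, D=1, E=0): fault-free N1=1, N2=1, N3=1, N4=0, N5=1, N6=0, N7=1, N8=1, N9=1, N10=0 → 0; observed 0. Eliminates N5 stuck-at-0, N5 inverted output, N7 stuck-at-0, N7 inverted output, N8 stuck-at-0, N8 inverted output, N9 stuck-at-0, N9 inverted output, N10 stuck-at-1, N10 inverted output.
Test 3 (A=0, B=1, C=1, D=0, E=1): fault-free N1=0, N2=0, N3=0, N4=0, N5=1, N6=0, N7=1, N8=1, N9=0, N10=1 → 1; observed 0. Eliminates N1 stuck-at-0.
Only N1 inverted output is consistent with every test.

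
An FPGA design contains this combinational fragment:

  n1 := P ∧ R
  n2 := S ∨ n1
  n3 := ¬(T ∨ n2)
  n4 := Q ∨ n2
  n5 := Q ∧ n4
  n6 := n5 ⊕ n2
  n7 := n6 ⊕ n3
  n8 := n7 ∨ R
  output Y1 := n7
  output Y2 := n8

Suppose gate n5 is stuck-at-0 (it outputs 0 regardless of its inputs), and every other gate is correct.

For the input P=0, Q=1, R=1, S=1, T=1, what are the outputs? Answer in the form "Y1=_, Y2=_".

Propagate with n5 forced: n1=0, n2=1, n3=0, n4=1, n5=0 [stuck-at-0], n6=1, n7=1, n8=1.
So the outputs are Y1=1, Y2=1. (Without the fault they would be Y1=0, Y2=1.)

Y1=1, Y2=1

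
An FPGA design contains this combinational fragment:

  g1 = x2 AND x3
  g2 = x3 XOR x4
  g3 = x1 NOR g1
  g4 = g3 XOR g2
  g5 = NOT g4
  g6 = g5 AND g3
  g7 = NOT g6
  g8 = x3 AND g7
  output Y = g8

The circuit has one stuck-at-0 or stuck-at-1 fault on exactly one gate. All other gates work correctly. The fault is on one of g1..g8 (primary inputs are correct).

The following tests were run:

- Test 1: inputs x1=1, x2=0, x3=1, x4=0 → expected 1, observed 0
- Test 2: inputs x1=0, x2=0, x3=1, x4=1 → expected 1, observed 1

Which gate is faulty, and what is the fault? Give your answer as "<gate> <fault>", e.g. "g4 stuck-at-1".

g3 stuck-at-1

Fault-free values for test 1 (x1=1, x2=0, x3=1, x4=0): g1=0, g2=1, g3=0, g4=1, g5=0, g6=0, g7=1, g8=1, giving Y=1. Observed 0.
Test 1: faults giving observed 0 are {g3 stuck-at-1, g6 stuck-at-1, g7 stuck-at-0, g8 stuck-at-0}.
Test 2 (x1=0, x2=0, x3=1, x4=1): fault-free g1=0, g2=0, g3=1, g4=1, g5=0, g6=0, g7=1, g8=1 → 1; observed 1. Eliminates g6 stuck-at-1, g7 stuck-at-0, g8 stuck-at-0.
Only g3 stuck-at-1 is consistent with every test.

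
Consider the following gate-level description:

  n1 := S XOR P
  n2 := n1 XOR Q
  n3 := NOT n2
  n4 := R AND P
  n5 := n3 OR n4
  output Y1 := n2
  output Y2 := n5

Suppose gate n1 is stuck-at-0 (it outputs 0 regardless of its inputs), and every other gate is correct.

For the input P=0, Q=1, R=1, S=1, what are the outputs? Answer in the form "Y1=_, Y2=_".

Y1=1, Y2=0

Propagate with n1 forced: n1=0 [stuck-at-0], n2=1, n3=0, n4=0, n5=0.
So the outputs are Y1=1, Y2=0. (Without the fault they would be Y1=0, Y2=1.)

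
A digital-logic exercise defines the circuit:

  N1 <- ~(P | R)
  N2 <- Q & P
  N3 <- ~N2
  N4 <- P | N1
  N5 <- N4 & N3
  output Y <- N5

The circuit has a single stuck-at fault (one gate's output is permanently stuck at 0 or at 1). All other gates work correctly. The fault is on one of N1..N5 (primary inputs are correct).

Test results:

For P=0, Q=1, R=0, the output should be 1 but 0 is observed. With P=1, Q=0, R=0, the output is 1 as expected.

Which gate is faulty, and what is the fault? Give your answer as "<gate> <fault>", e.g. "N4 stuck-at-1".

Fault-free values for test 1 (P=0, Q=1, R=0): N1=1, N2=0, N3=1, N4=1, N5=1, giving Y=1. Observed 0.
Test 1: faults giving observed 0 are {N1 stuck-at-0, N2 stuck-at-1, N3 stuck-at-0, N4 stuck-at-0, N5 stuck-at-0}.
Test 2 (P=1, Q=0, R=0): fault-free N1=0, N2=0, N3=1, N4=1, N5=1 → 1; observed 1. Eliminates N2 stuck-at-1, N3 stuck-at-0, N4 stuck-at-0, N5 stuck-at-0.
Only N1 stuck-at-0 is consistent with every test.

N1 stuck-at-0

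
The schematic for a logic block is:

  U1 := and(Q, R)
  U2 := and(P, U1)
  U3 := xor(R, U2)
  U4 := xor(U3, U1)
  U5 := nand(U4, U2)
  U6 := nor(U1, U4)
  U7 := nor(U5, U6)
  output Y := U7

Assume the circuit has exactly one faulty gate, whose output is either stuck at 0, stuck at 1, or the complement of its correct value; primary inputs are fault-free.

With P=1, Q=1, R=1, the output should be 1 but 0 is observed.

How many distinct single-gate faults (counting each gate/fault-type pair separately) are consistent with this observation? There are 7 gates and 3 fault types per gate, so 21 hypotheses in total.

14

Fault-free: U1=1, U2=1, U3=0, U4=1, U5=0, U6=0, U7=1 → 1. Observed 0.
  U1: stuck-at-0, inverted output ✓; others ✗
  U2: stuck-at-0, inverted output ✓; others ✗
  U3: stuck-at-1, inverted output ✓; others ✗
  U4: stuck-at-0, inverted output ✓; others ✗
  U5: stuck-at-1, inverted output ✓; others ✗
  U6: stuck-at-1, inverted output ✓; others ✗
  U7: stuck-at-0, inverted output ✓; others ✗
Consistent faults: {U1 stuck-at-0, U1 inverted output, U2 stuck-at-0, U2 inverted output, U3 stuck-at-1, U3 inverted output, U4 stuck-at-0, U4 inverted output, U5 stuck-at-1, U5 inverted output, U6 stuck-at-1, U6 inverted output, U7 stuck-at-0, U7 inverted output} — 14 in all.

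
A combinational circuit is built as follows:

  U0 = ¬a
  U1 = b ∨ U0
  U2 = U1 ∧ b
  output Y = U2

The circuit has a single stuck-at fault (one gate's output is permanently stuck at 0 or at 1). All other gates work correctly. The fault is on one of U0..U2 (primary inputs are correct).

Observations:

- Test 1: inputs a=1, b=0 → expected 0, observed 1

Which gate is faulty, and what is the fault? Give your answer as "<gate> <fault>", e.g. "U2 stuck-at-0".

U2 stuck-at-1

Fault-free values for test 1 (a=1, b=0): U0=0, U1=0, U2=0, giving Y=0. Observed 1.
Test 1: faults giving observed 1 are {U2 stuck-at-1}.
Only U2 stuck-at-1 is consistent with every test.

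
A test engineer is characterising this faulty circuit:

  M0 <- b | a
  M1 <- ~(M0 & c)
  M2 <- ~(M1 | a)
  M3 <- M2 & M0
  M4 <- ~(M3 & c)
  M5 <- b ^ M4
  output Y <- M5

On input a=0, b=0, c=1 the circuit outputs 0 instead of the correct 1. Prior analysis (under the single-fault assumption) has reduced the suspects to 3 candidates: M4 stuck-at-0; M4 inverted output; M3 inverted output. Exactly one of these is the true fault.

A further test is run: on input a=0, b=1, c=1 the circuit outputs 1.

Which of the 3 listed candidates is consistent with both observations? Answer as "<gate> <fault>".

Evaluate each candidate on input a=0, b=1, c=1:
  M4 stuck-at-0: M0=1, M1=0, M2=1, M3=1, M4=0 [stuck-at-0], M5=1 → 1 — matches
  M4 inverted output: M0=1, M1=0, M2=1, M3=1, M4=1 [inverted output], M5=0 → 0 — eliminated
  M3 inverted output: M0=1, M1=0, M2=1, M3=0 [inverted output], M4=1, M5=0 → 0 — eliminated
Only M4 stuck-at-0 reproduces the observed 1.

M4 stuck-at-0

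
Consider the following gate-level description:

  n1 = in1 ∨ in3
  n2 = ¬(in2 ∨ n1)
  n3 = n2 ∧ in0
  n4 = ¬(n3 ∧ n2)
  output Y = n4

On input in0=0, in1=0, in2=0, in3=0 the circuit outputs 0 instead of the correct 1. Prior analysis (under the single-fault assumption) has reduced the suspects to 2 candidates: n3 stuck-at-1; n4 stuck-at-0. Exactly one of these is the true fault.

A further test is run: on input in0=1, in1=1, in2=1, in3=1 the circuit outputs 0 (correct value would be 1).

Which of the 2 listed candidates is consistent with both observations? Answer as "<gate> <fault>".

n4 stuck-at-0

Evaluate each candidate on input in0=1, in1=1, in2=1, in3=1:
  n3 stuck-at-1: n1=1, n2=0, n3=1 [stuck-at-1], n4=1 → 1 — eliminated
  n4 stuck-at-0: n1=1, n2=0, n3=0, n4=0 [stuck-at-0] → 0 — matches
Only n4 stuck-at-0 reproduces the observed 0.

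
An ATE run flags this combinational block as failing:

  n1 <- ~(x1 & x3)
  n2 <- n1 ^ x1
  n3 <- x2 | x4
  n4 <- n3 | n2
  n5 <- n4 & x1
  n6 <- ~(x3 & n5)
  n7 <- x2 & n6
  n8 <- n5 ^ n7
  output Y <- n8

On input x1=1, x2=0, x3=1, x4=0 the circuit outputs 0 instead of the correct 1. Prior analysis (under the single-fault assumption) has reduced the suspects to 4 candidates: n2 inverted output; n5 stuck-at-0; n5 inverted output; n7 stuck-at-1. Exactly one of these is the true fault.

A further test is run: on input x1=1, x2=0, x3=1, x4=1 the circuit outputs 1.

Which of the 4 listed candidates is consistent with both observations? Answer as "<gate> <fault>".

Evaluate each candidate on input x1=1, x2=0, x3=1, x4=1:
  n2 inverted output: n1=0, n2=0 [inverted output], n3=1, n4=1, n5=1, n6=0, n7=0, n8=1 → 1 — matches
  n5 stuck-at-0: n1=0, n2=1, n3=1, n4=1, n5=0 [stuck-at-0], n6=1, n7=0, n8=0 → 0 — eliminated
  n5 inverted output: n1=0, n2=1, n3=1, n4=1, n5=0 [inverted output], n6=1, n7=0, n8=0 → 0 — eliminated
  n7 stuck-at-1: n1=0, n2=1, n3=1, n4=1, n5=1, n6=0, n7=1 [stuck-at-1], n8=0 → 0 — eliminated
Only n2 inverted output reproduces the observed 1.

n2 inverted output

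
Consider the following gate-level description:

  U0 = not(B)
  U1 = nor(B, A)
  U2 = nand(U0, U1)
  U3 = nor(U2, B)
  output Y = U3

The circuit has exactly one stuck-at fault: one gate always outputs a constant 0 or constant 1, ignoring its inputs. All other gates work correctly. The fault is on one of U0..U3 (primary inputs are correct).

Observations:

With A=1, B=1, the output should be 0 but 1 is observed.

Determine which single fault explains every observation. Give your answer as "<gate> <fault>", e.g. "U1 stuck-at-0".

Fault-free values for test 1 (A=1, B=1): U0=0, U1=0, U2=1, U3=0, giving Y=0. Observed 1.
Test 1: faults giving observed 1 are {U3 stuck-at-1}.
Only U3 stuck-at-1 is consistent with every test.

U3 stuck-at-1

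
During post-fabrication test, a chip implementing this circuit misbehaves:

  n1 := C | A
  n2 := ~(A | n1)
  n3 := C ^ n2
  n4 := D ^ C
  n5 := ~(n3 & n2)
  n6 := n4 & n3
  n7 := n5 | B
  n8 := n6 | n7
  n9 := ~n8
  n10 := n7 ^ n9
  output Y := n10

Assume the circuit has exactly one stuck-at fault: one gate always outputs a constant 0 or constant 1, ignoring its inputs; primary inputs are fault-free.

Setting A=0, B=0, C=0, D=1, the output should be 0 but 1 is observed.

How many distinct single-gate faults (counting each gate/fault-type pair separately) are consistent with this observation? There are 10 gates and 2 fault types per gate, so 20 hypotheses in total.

10

Fault-free: n1=0, n2=1, n3=1, n4=1, n5=0, n6=1, n7=0, n8=1, n9=0, n10=0 → 0. Observed 1.
  n1: stuck-at-1 ✓; others ✗
  n2: stuck-at-0 ✓; others ✗
  n3: stuck-at-0 ✓; others ✗
  n4: stuck-at-0 ✓; others ✗
  n5: stuck-at-1 ✓; others ✗
  n6: stuck-at-0 ✓; others ✗
  n7: stuck-at-1 ✓; others ✗
  n8: stuck-at-0 ✓; others ✗
  n9: stuck-at-1 ✓; others ✗
  n10: stuck-at-1 ✓; others ✗
Consistent faults: {n1 stuck-at-1, n2 stuck-at-0, n3 stuck-at-0, n4 stuck-at-0, n5 stuck-at-1, n6 stuck-at-0, n7 stuck-at-1, n8 stuck-at-0, n9 stuck-at-1, n10 stuck-at-1} — 10 in all.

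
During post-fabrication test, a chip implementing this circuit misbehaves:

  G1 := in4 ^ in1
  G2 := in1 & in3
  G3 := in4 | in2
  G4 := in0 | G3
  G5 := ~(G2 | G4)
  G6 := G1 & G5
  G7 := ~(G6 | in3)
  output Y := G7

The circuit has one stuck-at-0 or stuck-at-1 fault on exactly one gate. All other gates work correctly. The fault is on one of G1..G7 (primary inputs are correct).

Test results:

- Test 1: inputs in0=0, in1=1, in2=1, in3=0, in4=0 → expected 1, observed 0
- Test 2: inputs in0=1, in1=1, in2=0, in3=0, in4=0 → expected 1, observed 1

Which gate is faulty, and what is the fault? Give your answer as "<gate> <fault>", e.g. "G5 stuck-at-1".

Fault-free values for test 1 (in0=0, in1=1, in2=1, in3=0, in4=0): G1=1, G2=0, G3=1, G4=1, G5=0, G6=0, G7=1, giving Y=1. Observed 0.
Test 1: faults giving observed 0 are {G3 stuck-at-0, G4 stuck-at-0, G5 stuck-at-1, G6 stuck-at-1, G7 stuck-at-0}.
Test 2 (in0=1, in1=1, in2=0, in3=0, in4=0): fault-free G1=1, G2=0, G3=0, G4=1, G5=0, G6=0, G7=1 → 1; observed 1. Eliminates G4 stuck-at-0, G5 stuck-at-1, G6 stuck-at-1, G7 stuck-at-0.
Only G3 stuck-at-0 is consistent with every test.

G3 stuck-at-0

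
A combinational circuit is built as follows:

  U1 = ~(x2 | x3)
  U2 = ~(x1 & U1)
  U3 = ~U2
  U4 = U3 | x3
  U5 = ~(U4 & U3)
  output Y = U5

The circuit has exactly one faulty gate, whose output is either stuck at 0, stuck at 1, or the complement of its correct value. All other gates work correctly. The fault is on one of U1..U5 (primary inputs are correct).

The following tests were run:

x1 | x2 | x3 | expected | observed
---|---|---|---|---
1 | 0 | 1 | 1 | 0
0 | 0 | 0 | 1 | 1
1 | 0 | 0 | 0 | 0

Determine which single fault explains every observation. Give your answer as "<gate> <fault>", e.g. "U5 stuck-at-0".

Fault-free values for test 1 (x1=1, x2=0, x3=1): U1=0, U2=1, U3=0, U4=1, U5=1, giving Y=1. Observed 0.
Test 1: faults giving observed 0 are {U1 stuck-at-1, U1 inverted output, U2 stuck-at-0, U2 inverted output, U3 stuck-at-1, U3 inverted output, U5 stuck-at-0, U5 inverted output}.
Test 2 (x1=0, x2=0, x3=0): fault-free U1=1, U2=1, U3=0, U4=0, U5=1 → 1; observed 1. Eliminates U2 stuck-at-0, U2 inverted output, U3 stuck-at-1, U3 inverted output, U5 stuck-at-0, U5 inverted output.
Test 3 (x1=1, x2=0, x3=0): fault-free U1=1, U2=0, U3=1, U4=1, U5=0 → 0; observed 0. Eliminates U1 inverted output.
Only U1 stuck-at-1 is consistent with every test.

U1 stuck-at-1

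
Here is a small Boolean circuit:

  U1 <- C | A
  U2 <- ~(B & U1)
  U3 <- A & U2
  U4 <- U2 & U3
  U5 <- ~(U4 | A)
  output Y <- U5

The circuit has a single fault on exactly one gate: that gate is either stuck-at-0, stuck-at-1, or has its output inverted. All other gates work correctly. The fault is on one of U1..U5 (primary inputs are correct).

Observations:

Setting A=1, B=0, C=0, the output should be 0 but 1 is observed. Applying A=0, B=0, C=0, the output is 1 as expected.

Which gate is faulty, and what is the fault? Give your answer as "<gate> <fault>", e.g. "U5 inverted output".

U5 stuck-at-1

Fault-free values for test 1 (A=1, B=0, C=0): U1=1, U2=1, U3=1, U4=1, U5=0, giving Y=0. Observed 1.
Test 1: faults giving observed 1 are {U5 stuck-at-1, U5 inverted output}.
Test 2 (A=0, B=0, C=0): fault-free U1=0, U2=1, U3=0, U4=0, U5=1 → 1; observed 1. Eliminates U5 inverted output.
Only U5 stuck-at-1 is consistent with every test.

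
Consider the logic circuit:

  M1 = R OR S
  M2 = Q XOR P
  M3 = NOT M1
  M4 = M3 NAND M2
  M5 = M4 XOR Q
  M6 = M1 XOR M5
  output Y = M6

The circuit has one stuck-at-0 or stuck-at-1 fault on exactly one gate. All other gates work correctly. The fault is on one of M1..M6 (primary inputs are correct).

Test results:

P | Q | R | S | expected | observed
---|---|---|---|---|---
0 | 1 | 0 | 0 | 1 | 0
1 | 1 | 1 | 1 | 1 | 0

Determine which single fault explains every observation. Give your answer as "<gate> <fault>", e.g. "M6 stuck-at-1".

Fault-free values for test 1 (P=0, Q=1, R=0, S=0): M1=0, M2=1, M3=1, M4=0, M5=1, M6=1, giving Y=1. Observed 0.
Test 1: faults giving observed 0 are {M2 stuck-at-0, M3 stuck-at-0, M4 stuck-at-1, M5 stuck-at-0, M6 stuck-at-0}.
Test 2 (P=1, Q=1, R=1, S=1): fault-free M1=1, M2=0, M3=0, M4=1, M5=0, M6=1 → 1; observed 0. Eliminates M2 stuck-at-0, M3 stuck-at-0, M4 stuck-at-1, M5 stuck-at-0.
Only M6 stuck-at-0 is consistent with every test.

M6 stuck-at-0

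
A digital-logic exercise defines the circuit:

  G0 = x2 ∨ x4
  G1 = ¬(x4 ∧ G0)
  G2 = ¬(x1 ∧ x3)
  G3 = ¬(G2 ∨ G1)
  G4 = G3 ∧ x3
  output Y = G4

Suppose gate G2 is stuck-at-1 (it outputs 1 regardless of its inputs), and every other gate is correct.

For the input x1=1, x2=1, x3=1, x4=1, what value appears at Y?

0

Propagate with G2 forced: G0=1, G1=0, G2=1 [stuck-at-1], G3=0, G4=0.
So Y = 0. (Without the fault it would be 1.)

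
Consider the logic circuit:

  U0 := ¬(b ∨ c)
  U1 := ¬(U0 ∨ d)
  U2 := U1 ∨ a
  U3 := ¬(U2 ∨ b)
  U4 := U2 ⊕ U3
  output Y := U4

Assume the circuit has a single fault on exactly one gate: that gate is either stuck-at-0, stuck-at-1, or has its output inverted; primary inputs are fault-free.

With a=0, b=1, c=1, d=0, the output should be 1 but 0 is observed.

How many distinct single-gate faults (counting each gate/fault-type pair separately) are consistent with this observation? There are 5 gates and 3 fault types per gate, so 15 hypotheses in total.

10

Fault-free: U0=0, U1=1, U2=1, U3=0, U4=1 → 1. Observed 0.
  U0: stuck-at-1, inverted output ✓; others ✗
  U1: stuck-at-0, inverted output ✓; others ✗
  U2: stuck-at-0, inverted output ✓; others ✗
  U3: stuck-at-1, inverted output ✓; others ✗
  U4: stuck-at-0, inverted output ✓; others ✗
Consistent faults: {U0 stuck-at-1, U0 inverted output, U1 stuck-at-0, U1 inverted output, U2 stuck-at-0, U2 inverted output, U3 stuck-at-1, U3 inverted output, U4 stuck-at-0, U4 inverted output} — 10 in all.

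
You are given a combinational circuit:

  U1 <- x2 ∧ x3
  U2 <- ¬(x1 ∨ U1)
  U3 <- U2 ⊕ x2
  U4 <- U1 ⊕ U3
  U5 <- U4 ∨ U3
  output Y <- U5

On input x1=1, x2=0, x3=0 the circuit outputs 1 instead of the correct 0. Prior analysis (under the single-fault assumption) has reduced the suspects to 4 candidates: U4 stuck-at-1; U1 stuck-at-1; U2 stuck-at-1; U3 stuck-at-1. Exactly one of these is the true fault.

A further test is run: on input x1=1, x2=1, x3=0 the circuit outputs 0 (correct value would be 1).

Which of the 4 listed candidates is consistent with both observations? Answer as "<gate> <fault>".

U2 stuck-at-1

Evaluate each candidate on input x1=1, x2=1, x3=0:
  U4 stuck-at-1: U1=0, U2=0, U3=1, U4=1 [stuck-at-1], U5=1 → 1 — eliminated
  U1 stuck-at-1: U1=1 [stuck-at-1], U2=0, U3=1, U4=0, U5=1 → 1 — eliminated
  U2 stuck-at-1: U1=0, U2=1 [stuck-at-1], U3=0, U4=0, U5=0 → 0 — matches
  U3 stuck-at-1: U1=0, U2=0, U3=1 [stuck-at-1], U4=1, U5=1 → 1 — eliminated
Only U2 stuck-at-1 reproduces the observed 0.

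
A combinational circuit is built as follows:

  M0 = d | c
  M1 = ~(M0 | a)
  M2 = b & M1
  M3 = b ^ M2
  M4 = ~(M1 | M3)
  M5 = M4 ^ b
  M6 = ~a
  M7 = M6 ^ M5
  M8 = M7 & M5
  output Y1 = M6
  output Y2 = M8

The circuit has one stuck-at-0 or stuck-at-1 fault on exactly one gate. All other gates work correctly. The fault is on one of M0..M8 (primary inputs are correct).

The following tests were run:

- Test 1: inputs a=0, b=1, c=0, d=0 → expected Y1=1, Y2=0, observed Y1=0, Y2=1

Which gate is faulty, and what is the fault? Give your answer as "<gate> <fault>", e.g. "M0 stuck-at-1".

M6 stuck-at-0

Fault-free values for test 1 (a=0, b=1, c=0, d=0): M0=0, M1=1, M2=1, M3=0, M4=0, M5=1, M6=1, M7=0, M8=0, giving Y1=1, Y2=0. Observed Y1=0, Y2=1.
Test 1: faults giving observed Y1=0, Y2=1 are {M6 stuck-at-0}.
Only M6 stuck-at-0 is consistent with every test.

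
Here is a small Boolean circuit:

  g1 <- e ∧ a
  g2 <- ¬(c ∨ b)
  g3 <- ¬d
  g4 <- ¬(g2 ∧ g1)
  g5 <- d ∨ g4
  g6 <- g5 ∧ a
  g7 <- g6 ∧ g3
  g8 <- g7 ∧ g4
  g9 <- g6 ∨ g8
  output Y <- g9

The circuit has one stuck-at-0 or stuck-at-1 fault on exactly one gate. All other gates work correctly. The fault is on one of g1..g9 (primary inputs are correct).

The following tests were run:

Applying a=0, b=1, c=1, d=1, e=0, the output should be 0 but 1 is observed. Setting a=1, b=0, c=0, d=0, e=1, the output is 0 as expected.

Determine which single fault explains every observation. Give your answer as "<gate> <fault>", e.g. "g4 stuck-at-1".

Fault-free values for test 1 (a=0, b=1, c=1, d=1, e=0): g1=0, g2=0, g3=0, g4=1, g5=1, g6=0, g7=0, g8=0, g9=0, giving Y=0. Observed 1.
Test 1: faults giving observed 1 are {g6 stuck-at-1, g7 stuck-at-1, g8 stuck-at-1, g9 stuck-at-1}.
Test 2 (a=1, b=0, c=0, d=0, e=1): fault-free g1=1, g2=1, g3=1, g4=0, g5=0, g6=0, g7=0, g8=0, g9=0 → 0; observed 0. Eliminates g6 stuck-at-1, g8 stuck-at-1, g9 stuck-at-1.
Only g7 stuck-at-1 is consistent with every test.

g7 stuck-at-1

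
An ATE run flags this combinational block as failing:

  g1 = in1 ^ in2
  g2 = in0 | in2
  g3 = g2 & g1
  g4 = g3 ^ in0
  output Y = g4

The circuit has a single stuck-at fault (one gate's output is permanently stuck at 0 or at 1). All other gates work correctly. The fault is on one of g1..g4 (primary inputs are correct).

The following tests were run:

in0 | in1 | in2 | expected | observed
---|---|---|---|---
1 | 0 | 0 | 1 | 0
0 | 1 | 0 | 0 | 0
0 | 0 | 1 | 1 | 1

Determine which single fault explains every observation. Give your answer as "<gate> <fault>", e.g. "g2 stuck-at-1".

Fault-free values for test 1 (in0=1, in1=0, in2=0): g1=0, g2=1, g3=0, g4=1, giving Y=1. Observed 0.
Test 1: faults giving observed 0 are {g1 stuck-at-1, g3 stuck-at-1, g4 stuck-at-0}.
Test 2 (in0=0, in1=1, in2=0): fault-free g1=1, g2=0, g3=0, g4=0 → 0; observed 0. Eliminates g3 stuck-at-1.
Test 3 (in0=0, in1=0, in2=1): fault-free g1=1, g2=1, g3=1, g4=1 → 1; observed 1. Eliminates g4 stuck-at-0.
Only g1 stuck-at-1 is consistent with every test.

g1 stuck-at-1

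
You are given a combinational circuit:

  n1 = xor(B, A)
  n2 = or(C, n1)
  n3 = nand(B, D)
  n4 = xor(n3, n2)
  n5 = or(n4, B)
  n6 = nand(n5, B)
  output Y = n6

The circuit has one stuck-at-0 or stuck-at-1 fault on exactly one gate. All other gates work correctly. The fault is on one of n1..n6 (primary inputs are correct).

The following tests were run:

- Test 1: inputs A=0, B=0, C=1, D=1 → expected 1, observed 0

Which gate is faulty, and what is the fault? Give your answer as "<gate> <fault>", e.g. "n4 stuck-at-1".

Fault-free values for test 1 (A=0, B=0, C=1, D=1): n1=0, n2=1, n3=1, n4=0, n5=0, n6=1, giving Y=1. Observed 0.
Test 1: faults giving observed 0 are {n6 stuck-at-0}.
Only n6 stuck-at-0 is consistent with every test.

n6 stuck-at-0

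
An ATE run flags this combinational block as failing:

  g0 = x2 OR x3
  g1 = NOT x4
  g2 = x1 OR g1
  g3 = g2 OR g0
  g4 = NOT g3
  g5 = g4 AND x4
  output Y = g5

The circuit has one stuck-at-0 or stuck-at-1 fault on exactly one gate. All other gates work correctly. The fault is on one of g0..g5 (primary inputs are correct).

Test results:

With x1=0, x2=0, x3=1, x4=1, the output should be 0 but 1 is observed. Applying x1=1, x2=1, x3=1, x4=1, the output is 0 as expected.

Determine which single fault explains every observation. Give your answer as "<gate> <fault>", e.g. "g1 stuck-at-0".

g0 stuck-at-0

Fault-free values for test 1 (x1=0, x2=0, x3=1, x4=1): g0=1, g1=0, g2=0, g3=1, g4=0, g5=0, giving Y=0. Observed 1.
Test 1: faults giving observed 1 are {g0 stuck-at-0, g3 stuck-at-0, g4 stuck-at-1, g5 stuck-at-1}.
Test 2 (x1=1, x2=1, x3=1, x4=1): fault-free g0=1, g1=0, g2=1, g3=1, g4=0, g5=0 → 0; observed 0. Eliminates g3 stuck-at-0, g4 stuck-at-1, g5 stuck-at-1.
Only g0 stuck-at-0 is consistent with every test.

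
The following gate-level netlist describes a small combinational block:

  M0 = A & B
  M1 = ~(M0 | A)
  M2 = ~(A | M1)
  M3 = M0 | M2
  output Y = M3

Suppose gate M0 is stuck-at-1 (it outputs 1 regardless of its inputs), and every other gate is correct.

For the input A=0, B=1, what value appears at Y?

1

Propagate with M0 forced: M0=1 [stuck-at-1], M1=0, M2=1, M3=1.
So Y = 1. (Without the fault it would be 0.)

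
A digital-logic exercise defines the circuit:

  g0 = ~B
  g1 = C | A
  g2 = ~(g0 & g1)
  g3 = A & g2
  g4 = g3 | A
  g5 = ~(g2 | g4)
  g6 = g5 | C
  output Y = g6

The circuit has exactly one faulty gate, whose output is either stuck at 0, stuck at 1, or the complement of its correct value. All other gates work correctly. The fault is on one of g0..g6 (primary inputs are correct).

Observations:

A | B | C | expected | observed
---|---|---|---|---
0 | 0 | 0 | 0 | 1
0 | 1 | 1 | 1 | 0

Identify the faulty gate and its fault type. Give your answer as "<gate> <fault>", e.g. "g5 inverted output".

Fault-free values for test 1 (A=0, B=0, C=0): g0=1, g1=0, g2=1, g3=0, g4=0, g5=0, g6=0, giving Y=0. Observed 1.
Test 1: faults giving observed 1 are {g1 stuck-at-1, g1 inverted output, g2 stuck-at-0, g2 inverted output, g5 stuck-at-1, g5 inverted output, g6 stuck-at-1, g6 inverted output}.
Test 2 (A=0, B=1, C=1): fault-free g0=0, g1=1, g2=1, g3=0, g4=0, g5=0, g6=1 → 1; observed 0. Eliminates g1 stuck-at-1, g1 inverted output, g2 stuck-at-0, g2 inverted output, g5 stuck-at-1, g5 inverted output, g6 stuck-at-1.
Only g6 inverted output is consistent with every test.

g6 inverted output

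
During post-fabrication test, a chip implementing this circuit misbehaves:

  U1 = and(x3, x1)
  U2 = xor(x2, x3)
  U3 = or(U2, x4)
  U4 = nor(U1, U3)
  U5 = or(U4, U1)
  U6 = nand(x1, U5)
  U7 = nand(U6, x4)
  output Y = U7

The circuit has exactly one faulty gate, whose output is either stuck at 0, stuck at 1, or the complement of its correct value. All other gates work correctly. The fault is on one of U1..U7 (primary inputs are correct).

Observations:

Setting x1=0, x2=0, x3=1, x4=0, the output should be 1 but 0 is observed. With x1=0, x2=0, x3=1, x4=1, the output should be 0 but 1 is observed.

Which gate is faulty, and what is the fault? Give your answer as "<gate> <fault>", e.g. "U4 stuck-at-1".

U7 inverted output

Fault-free values for test 1 (x1=0, x2=0, x3=1, x4=0): U1=0, U2=1, U3=1, U4=0, U5=0, U6=1, U7=1, giving Y=1. Observed 0.
Test 1: faults giving observed 0 are {U7 stuck-at-0, U7 inverted output}.
Test 2 (x1=0, x2=0, x3=1, x4=1): fault-free U1=0, U2=1, U3=1, U4=0, U5=0, U6=1, U7=0 → 0; observed 1. Eliminates U7 stuck-at-0.
Only U7 inverted output is consistent with every test.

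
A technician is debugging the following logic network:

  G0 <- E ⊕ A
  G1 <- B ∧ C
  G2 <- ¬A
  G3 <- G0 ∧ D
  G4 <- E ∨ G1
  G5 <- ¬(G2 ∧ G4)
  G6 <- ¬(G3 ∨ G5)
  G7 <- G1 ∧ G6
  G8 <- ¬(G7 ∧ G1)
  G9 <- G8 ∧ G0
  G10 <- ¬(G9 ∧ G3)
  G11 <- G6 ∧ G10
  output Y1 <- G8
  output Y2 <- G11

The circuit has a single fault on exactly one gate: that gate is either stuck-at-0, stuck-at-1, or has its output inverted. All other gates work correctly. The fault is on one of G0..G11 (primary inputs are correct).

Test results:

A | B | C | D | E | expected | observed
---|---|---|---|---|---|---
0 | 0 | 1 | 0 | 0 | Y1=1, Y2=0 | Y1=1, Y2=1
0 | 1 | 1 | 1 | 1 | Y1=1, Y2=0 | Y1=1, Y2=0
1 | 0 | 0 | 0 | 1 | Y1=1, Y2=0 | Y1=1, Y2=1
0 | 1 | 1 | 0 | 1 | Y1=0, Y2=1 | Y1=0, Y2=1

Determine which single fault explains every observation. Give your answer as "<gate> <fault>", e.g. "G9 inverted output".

Fault-free values for test 1 (A=0, B=0, C=1, D=0, E=0): G0=0, G1=0, G2=1, G3=0, G4=0, G5=1, G6=0, G7=0, G8=1, G9=0, G10=1, G11=0, giving Y1=1, Y2=0. Observed Y1=1, Y2=1.
Test 1: faults giving observed Y1=1, Y2=1 are {G4 stuck-at-1, G4 inverted output, G5 stuck-at-0, G5 inverted output, G6 stuck-at-1, G6 inverted output, G11 stuck-at-1, G11 inverted output}.
Test 2 (A=0, B=1, C=1, D=1, E=1): fault-free G0=1, G1=1, G2=1, G3=1, G4=1, G5=0, G6=0, G7=0, G8=1, G9=1, G10=0, G11=0 → Y1=1, Y2=0; observed Y1=1, Y2=0. Eliminates G6 stuck-at-1, G6 inverted output, G11 stuck-at-1, G11 inverted output.
Test 3 (A=1, B=0, C=0, D=0, E=1): fault-free G0=0, G1=0, G2=0, G3=0, G4=1, G5=1, G6=0, G7=0, G8=1, G9=0, G10=1, G11=0 → Y1=1, Y2=0; observed Y1=1, Y2=1. Eliminates G4 stuck-at-1, G4 inverted output.
Test 4 (A=0, B=1, C=1, D=0, E=1): fault-free G0=1, G1=1, G2=1, G3=0, G4=1, G5=0, G6=1, G7=1, G8=0, G9=0, G10=1, G11=1 → Y1=0, Y2=1; observed Y1=0, Y2=1. Eliminates G5 inverted output.
Only G5 stuck-at-0 is consistent with every test.

G5 stuck-at-0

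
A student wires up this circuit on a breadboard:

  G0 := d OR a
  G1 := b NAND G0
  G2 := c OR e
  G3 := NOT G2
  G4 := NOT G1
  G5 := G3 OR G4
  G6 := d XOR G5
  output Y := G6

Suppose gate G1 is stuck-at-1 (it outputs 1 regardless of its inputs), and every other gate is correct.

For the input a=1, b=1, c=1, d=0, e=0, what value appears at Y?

Propagate with G1 forced: G0=1, G1=1 [stuck-at-1], G2=1, G3=0, G4=0, G5=0, G6=0.
So Y = 0. (Without the fault it would be 1.)

0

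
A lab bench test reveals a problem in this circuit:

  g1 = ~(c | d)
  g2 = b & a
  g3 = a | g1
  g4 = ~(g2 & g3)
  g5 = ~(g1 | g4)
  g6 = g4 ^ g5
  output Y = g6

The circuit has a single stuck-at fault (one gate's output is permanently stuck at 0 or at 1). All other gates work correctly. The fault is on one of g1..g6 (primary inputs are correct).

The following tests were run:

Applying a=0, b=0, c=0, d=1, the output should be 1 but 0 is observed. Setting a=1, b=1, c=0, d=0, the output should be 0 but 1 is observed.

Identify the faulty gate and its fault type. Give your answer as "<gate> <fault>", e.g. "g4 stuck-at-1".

Fault-free values for test 1 (a=0, b=0, c=0, d=1): g1=0, g2=0, g3=0, g4=1, g5=0, g6=1, giving Y=1. Observed 0.
Test 1: faults giving observed 0 are {g5 stuck-at-1, g6 stuck-at-0}.
Test 2 (a=1, b=1, c=0, d=0): fault-free g1=1, g2=1, g3=1, g4=0, g5=0, g6=0 → 0; observed 1. Eliminates g6 stuck-at-0.
Only g5 stuck-at-1 is consistent with every test.

g5 stuck-at-1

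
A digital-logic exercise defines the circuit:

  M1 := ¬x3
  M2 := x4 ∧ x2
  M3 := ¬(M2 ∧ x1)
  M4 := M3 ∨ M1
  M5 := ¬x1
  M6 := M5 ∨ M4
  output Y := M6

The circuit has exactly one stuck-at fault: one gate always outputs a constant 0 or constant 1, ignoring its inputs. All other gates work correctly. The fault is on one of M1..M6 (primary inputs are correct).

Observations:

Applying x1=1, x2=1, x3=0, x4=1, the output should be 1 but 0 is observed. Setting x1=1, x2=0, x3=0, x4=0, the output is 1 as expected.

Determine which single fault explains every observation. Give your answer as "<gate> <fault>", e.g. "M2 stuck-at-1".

Fault-free values for test 1 (x1=1, x2=1, x3=0, x4=1): M1=1, M2=1, M3=0, M4=1, M5=0, M6=1, giving Y=1. Observed 0.
Test 1: faults giving observed 0 are {M1 stuck-at-0, M4 stuck-at-0, M6 stuck-at-0}.
Test 2 (x1=1, x2=0, x3=0, x4=0): fault-free M1=1, M2=0, M3=1, M4=1, M5=0, M6=1 → 1; observed 1. Eliminates M4 stuck-at-0, M6 stuck-at-0.
Only M1 stuck-at-0 is consistent with every test.

M1 stuck-at-0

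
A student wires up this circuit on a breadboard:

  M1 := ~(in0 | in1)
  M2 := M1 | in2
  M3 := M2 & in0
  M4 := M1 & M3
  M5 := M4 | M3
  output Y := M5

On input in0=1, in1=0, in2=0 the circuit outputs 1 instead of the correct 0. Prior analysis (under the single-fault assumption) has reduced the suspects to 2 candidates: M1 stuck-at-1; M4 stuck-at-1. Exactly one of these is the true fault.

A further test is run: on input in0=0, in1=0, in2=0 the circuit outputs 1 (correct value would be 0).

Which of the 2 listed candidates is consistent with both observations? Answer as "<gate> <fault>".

M4 stuck-at-1

Evaluate each candidate on input in0=0, in1=0, in2=0:
  M1 stuck-at-1: M1=1 [stuck-at-1], M2=1, M3=0, M4=0, M5=0 → 0 — eliminated
  M4 stuck-at-1: M1=1, M2=1, M3=0, M4=1 [stuck-at-1], M5=1 → 1 — matches
Only M4 stuck-at-1 reproduces the observed 1.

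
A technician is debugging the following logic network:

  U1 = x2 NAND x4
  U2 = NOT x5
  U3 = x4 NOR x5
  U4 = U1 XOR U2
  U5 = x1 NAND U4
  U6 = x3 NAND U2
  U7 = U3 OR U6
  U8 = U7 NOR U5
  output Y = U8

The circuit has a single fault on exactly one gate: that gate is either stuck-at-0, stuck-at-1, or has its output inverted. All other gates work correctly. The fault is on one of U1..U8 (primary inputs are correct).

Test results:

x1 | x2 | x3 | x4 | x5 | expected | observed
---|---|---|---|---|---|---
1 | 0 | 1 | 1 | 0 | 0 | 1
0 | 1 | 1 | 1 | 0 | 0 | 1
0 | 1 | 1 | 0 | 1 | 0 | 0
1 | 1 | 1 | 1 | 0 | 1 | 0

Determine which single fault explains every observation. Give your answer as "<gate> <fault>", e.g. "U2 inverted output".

U5 inverted output

Fault-free values for test 1 (x1=1, x2=0, x3=1, x4=1, x5=0): U1=1, U2=1, U3=0, U4=0, U5=1, U6=0, U7=0, U8=0, giving Y=0. Observed 1.
Test 1: faults giving observed 1 are {U1 stuck-at-0, U1 inverted output, U4 stuck-at-1, U4 inverted output, U5 stuck-at-0, U5 inverted output, U8 stuck-at-1, U8 inverted output}.
Test 2 (x1=0, x2=1, x3=1, x4=1, x5=0): fault-free U1=0, U2=1, U3=0, U4=1, U5=1, U6=0, U7=0, U8=0 → 0; observed 1. Eliminates U1 stuck-at-0, U1 inverted output, U4 stuck-at-1, U4 inverted output.
Test 3 (x1=0, x2=1, x3=1, x4=0, x5=1): fault-free U1=1, U2=0, U3=0, U4=1, U5=1, U6=1, U7=1, U8=0 → 0; observed 0. Eliminates U8 stuck-at-1, U8 inverted output.
Test 4 (x1=1, x2=1, x3=1, x4=1, x5=0): fault-free U1=0, U2=1, U3=0, U4=1, U5=0, U6=0, U7=0, U8=1 → 1; observed 0. Eliminates U5 stuck-at-0.
Only U5 inverted output is consistent with every test.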